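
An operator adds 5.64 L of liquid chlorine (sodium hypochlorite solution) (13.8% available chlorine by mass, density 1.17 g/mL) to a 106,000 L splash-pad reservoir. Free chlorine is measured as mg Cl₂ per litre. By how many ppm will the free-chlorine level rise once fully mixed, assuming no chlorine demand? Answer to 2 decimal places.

8.59 ppm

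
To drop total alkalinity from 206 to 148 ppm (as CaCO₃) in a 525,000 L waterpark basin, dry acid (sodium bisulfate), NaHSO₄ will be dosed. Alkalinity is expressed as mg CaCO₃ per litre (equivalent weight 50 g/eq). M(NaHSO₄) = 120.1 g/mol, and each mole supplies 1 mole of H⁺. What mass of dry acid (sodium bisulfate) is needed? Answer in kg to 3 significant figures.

Alkalinity to neutralize: (206 − 148) = 58 mg/L as CaCO₃ × 525,000 L = 30,450 g as CaCO₃.
Equivalents of H⁺ required: 30,450 ÷ 50 g/eq = 609 eq = 609 mol NaHSO₄.
Mass of NaHSO₄: 609 × 120.1 = 73,140 g.

73.1 kg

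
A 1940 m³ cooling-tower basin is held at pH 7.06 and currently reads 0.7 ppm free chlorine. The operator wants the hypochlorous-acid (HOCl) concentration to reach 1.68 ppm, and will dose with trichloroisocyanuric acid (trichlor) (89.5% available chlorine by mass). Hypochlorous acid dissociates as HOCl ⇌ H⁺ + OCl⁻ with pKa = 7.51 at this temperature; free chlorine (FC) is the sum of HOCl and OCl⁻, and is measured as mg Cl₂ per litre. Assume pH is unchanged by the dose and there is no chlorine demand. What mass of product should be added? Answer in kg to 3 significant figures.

3.42 kg

Volume: 1940 m³ = 1,940,000 L.
[OCl⁻]/[HOCl] = 10^(pH − pKa) = 10^(7.06 − 7.51) = 0.3548; fraction as HOCl = 1/(1 + 0.3548) = 0.7381.
Free chlorine required for 1.68 ppm HOCl: 1.68 / 0.7381 = 2.276 ppm.
FC to add: 2.276 − 0.7 = 1.576 mg/L as Cl₂.
Cl₂ equivalent: 1.576 mg/L × 1,940,000 L = 3058 g.
Product at 89.5% available Cl: 3058 / 0.895 = 3416 g.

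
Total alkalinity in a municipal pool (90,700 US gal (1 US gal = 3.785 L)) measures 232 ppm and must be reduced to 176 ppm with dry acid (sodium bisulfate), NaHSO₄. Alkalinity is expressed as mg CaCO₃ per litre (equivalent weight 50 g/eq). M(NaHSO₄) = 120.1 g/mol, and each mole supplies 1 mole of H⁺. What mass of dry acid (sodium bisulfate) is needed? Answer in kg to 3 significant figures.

46.2 kg

Volume: 90,700 US gal × 3.785 L/gal = 343,300 L.
Alkalinity to neutralize: (232 − 176) = 56 mg/L as CaCO₃ × 343,300 L = 19,220 g as CaCO₃.
Equivalents of H⁺ required: 19,220 ÷ 50 g/eq = 384.5 eq = 384.5 mol NaHSO₄.
Mass of NaHSO₄: 384.5 × 120.1 = 46,180 g.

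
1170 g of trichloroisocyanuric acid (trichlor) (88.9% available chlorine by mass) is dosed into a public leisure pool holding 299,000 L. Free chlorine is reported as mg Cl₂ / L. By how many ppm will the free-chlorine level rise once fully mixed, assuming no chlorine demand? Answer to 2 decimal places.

3.48 ppm

Available chlorine delivered: 1170 g × 0.889 = 1040 g as Cl₂.
Concentration rise: 1040 g / 299,000 L = 3.479 mg/L = 3.48 ppm.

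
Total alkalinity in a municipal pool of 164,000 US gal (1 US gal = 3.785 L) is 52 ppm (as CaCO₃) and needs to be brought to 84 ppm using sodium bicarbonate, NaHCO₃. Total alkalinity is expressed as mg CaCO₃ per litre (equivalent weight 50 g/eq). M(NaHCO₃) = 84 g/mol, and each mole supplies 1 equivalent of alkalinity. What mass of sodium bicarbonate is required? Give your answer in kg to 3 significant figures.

33.4 kg

Volume: 164,000 US gal × 3.785 L/gal = 620,740 L.
Alkalinity to add: (84 − 52) = 32 mg/L as CaCO₃ × 620,740 L = 19,860 g as CaCO₃.
Equivalents: 19,860 g ÷ 50 g/eq = 397.3 eq.
NaHCO₃ supplies 1 eq per mole → 397.3 mol.
Mass: 397.3 mol × 84 g/mol = 33,370 g.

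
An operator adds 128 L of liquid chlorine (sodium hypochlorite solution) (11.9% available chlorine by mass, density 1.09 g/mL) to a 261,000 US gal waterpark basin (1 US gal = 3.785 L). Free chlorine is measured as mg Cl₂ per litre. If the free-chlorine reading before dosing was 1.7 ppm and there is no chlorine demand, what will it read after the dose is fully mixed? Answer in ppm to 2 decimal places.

Volume: 261,000 US gal × 3.785 L/gal = 987,885 L.
Mass of solution: 128 L × 1000 mL/L × 1.09 g/mL = 139,500 g.
Available chlorine delivered: 139,500 g × 0.119 = 16,600 g as Cl₂.
Concentration rise: 16,600 g / 987,885 L = 16.81 mg/L = 16.81 ppm.
Final FC: 1.7 + 16.81 = 18.51 ppm.

18.51 ppm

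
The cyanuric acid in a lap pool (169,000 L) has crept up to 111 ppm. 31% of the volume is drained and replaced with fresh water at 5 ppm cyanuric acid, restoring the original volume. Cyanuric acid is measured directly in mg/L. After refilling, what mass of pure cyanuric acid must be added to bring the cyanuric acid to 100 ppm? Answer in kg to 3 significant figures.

After draining 31% and refilling: 111 × 0.69 + 5 × 0.31 = 78.14 ppm.
Deficit to target: 100 − 78.14 = 21.86 mg/L.
Mass: 21.86 mg/L × 169,000 L = 3694 g cyanuric acid.

3.69 kg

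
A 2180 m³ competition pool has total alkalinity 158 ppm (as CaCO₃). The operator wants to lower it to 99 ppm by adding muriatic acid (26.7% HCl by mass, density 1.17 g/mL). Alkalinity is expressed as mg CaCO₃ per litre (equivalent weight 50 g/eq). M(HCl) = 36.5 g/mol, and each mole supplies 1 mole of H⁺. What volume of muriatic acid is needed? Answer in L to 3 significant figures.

Volume: 2180 m³ = 2,180,000 L.
Alkalinity to neutralize: (158 − 99) = 59 mg/L as CaCO₃ × 2,180,000 L = 128,600 g as CaCO₃.
Equivalents of H⁺ required: 128,600 ÷ 50 g/eq = 2572 eq = 2572 mol HCl.
Mass of HCl: 2572 × 36.5 = 93,890 g.
Mass of 26.7% solution: 93,890 / 0.267 = 351,700 g.
Volume: 351,700 g ÷ 1.17 g/mL = 300,600 mL.

301 L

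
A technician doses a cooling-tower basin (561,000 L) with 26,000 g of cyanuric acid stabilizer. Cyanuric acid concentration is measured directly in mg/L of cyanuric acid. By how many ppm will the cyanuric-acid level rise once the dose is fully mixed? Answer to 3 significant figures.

46.3 ppm

Rise: 26,000 g / 561,000 L × 1000 = 46.35 mg/L.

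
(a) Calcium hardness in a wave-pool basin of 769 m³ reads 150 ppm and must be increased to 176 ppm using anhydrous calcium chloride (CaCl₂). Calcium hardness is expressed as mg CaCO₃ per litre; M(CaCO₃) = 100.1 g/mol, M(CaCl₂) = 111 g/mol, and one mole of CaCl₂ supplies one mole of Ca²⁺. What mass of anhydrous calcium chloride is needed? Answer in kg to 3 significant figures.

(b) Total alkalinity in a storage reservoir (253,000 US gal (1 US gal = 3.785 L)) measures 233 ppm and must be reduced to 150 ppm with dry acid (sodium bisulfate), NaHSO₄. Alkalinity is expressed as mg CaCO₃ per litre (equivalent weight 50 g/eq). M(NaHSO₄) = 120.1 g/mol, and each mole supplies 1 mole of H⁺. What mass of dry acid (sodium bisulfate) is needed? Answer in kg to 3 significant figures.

(a) Volume: 769 m³ = 769,000 L.
(a) Hardness to add: (176 − 150) = 26 mg/L as CaCO₃ × 769,000 L = 19,990 g as CaCO₃.
(a) Moles of Ca²⁺ (1 mol Ca²⁺ ≡ 1 mol CaCO₃): 19,990 / 100.1 g/mol = 199.7 mol.
(a) Mass of CaCl₂: 199.7 × 111 = 22,170 g.

(b) Volume: 253,000 US gal × 3.785 L/gal = 957,605 L.
(b) Alkalinity to neutralize: (233 − 150) = 83 mg/L as CaCO₃ × 957,605 L = 79,480 g as CaCO₃.
(b) Equivalents of H⁺ required: 79,480 ÷ 50 g/eq = 1590 eq = 1590 mol NaHSO₄.
(b) Mass of NaHSO₄: 1590 × 120.1 = 190,900 g.

(a) 22.2 kg; (b) 191 kg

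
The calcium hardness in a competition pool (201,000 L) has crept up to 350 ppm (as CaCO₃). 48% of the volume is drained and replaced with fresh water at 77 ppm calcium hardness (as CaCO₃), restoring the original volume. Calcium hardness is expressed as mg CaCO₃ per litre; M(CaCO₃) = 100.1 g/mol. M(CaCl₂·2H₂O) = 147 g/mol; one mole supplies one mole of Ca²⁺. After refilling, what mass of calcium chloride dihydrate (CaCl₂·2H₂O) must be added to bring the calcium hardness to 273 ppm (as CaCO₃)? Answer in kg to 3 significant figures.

16.0 kg

After draining 48% and refilling: 350 × 0.52 + 77 × 0.48 = 218.96 ppm.
Deficit to target: 273 − 218.96 = 54.04 mg/L.
As CaCO₃: 54.04 mg/L × 201,000 L = 10,860 g; ÷ 100.1 = 108.5 mol Ca²⁺.
Mass: 108.5 × 147 = 15,950 g.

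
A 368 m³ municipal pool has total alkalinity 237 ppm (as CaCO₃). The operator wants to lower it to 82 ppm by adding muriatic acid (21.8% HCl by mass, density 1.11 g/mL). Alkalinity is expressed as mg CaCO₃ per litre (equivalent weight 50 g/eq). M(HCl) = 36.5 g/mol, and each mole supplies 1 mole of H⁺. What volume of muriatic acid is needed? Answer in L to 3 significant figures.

172 L

Volume: 368 m³ = 368,000 L.
Alkalinity to neutralize: (237 − 82) = 155 mg/L as CaCO₃ × 368,000 L = 57,040 g as CaCO₃.
Equivalents of H⁺ required: 57,040 ÷ 50 g/eq = 1141 eq = 1141 mol HCl.
Mass of HCl: 1141 × 36.5 = 41,640 g.
Mass of 21.8% solution: 41,640 / 0.218 = 191,000 g.
Volume: 191,000 g ÷ 1.11 g/mL = 172,100 mL.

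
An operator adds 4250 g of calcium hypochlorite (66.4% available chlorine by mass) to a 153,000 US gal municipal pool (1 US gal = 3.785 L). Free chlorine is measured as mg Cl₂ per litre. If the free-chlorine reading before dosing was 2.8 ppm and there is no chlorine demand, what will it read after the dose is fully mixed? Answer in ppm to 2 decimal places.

7.67 ppm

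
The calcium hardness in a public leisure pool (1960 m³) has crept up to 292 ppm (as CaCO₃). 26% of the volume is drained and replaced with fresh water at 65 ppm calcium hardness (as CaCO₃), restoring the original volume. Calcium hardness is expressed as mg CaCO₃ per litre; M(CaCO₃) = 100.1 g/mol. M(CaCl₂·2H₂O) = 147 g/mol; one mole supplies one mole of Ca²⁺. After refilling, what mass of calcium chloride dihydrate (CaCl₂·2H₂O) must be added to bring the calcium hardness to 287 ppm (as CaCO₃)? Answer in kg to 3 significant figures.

155 kg

Volume: 1960 m³ = 1,960,000 L.
After draining 26% and refilling: 292 × 0.74 + 65 × 0.26 = 232.98 ppm.
Deficit to target: 287 − 232.98 = 54.02 mg/L.
As CaCO₃: 54.02 mg/L × 1,960,000 L = 105,900 g; ÷ 100.1 = 1058 mol Ca²⁺.
Mass: 1058 × 147 = 155,500 g.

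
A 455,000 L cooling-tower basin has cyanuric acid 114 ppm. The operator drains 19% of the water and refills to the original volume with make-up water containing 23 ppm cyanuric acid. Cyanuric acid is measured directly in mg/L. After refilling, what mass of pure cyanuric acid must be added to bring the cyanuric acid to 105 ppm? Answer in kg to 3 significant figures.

3.77 kg

After draining 19% and refilling: 114 × 0.81 + 23 × 0.19 = 96.71 ppm.
Deficit to target: 105 − 96.71 = 8.29 mg/L.
Mass: 8.29 mg/L × 455,000 L = 3772 g cyanuric acid.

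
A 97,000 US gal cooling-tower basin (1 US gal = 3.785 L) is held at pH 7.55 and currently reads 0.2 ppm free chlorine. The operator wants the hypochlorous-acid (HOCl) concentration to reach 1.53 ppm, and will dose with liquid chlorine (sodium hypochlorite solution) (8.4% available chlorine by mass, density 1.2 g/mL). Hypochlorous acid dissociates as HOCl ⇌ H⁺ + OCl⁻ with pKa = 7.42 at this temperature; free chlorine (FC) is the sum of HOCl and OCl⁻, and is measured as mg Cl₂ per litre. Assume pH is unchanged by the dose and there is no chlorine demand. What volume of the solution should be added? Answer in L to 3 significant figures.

Volume: 97,000 US gal × 3.785 L/gal = 367,145 L.
[OCl⁻]/[HOCl] = 10^(pH − pKa) = 10^(7.55 − 7.42) = 1.349; fraction as HOCl = 1/(1 + 1.349) = 0.4257.
Free chlorine required for 1.53 ppm HOCl: 1.53 / 0.4257 = 3.594 ppm.
FC to add: 3.594 − 0.2 = 3.394 mg/L as Cl₂.
Cl₂ equivalent: 3.394 mg/L × 367,145 L = 1246 g.
Product at 8.4% available Cl: 1246 / 0.084 = 14,830 g.
Volume: 14,830 g ÷ 1.2 g/mL = 12,360 mL.

12.4 L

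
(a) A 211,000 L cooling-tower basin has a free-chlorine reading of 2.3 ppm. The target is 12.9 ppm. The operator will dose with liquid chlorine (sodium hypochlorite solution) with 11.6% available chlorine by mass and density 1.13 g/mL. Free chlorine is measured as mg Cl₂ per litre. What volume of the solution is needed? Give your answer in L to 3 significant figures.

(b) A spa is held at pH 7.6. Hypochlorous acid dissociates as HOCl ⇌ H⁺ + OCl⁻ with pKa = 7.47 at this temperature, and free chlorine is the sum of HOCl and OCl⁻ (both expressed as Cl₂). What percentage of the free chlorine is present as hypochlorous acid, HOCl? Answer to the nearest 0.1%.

(a) Chlorine deficit: 12.9 − 2.3 = 10.6 ppm = 10.6 mg/L as Cl₂.
(a) Cl₂ equivalent needed: 10.6 mg/L × 211,000 L = 2,237,000 mg = 2237 g.
(a) Product at 11.6% available chlorine: 2237 / 0.116 = 19,280 g.
(a) Volume at density 1.13 g/mL: 19,280 g ÷ 1.13 g/mL = 17,060 mL.

(b) [OCl⁻]/[HOCl] = 10^(pH − pKa) = 10^(7.6 − 7.47) = 10^0.13 = 1.349.
(b) Fraction as HOCl = 1 / (1 + 1.349) = 0.4257.

(a) 17.1 L; (b) 42.6%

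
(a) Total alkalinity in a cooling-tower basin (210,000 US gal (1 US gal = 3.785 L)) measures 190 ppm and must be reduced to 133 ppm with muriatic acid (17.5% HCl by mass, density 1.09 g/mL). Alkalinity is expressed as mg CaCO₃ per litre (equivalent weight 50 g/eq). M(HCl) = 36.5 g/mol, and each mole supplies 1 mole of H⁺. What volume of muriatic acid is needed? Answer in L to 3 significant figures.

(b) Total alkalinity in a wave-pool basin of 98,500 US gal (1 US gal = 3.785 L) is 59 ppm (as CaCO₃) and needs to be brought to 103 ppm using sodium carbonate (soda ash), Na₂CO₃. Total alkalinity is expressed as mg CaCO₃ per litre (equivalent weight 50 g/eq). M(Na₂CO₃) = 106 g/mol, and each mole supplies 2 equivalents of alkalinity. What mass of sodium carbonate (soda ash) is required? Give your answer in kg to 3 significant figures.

(a) 173 L; (b) 17.4 kg

(a) Volume: 210,000 US gal × 3.785 L/gal = 794,850 L.
(a) Alkalinity to neutralize: (190 − 133) = 57 mg/L as CaCO₃ × 794,850 L = 45,310 g as CaCO₃.
(a) Equivalents of H⁺ required: 45,310 ÷ 50 g/eq = 906.1 eq = 906.1 mol HCl.
(a) Mass of HCl: 906.1 × 36.5 = 33,070 g.
(a) Mass of 17.5% solution: 33,070 / 0.175 = 189,000 g.
(a) Volume: 189,000 g ÷ 1.09 g/mL = 173,400 mL.

(b) Volume: 98,500 US gal × 3.785 L/gal = 372,822 L.
(b) Alkalinity to add: (103 − 59) = 44 mg/L as CaCO₃ × 372,822 L = 16,400 g as CaCO₃.
(b) Equivalents: 16,400 g ÷ 50 g/eq = 328.1 eq.
(b) Each mole of Na₂CO₃ supplies 2 eq, so 328.1 / 2 = 164 mol.
(b) Mass: 164 mol × 106 g/mol = 17,390 g.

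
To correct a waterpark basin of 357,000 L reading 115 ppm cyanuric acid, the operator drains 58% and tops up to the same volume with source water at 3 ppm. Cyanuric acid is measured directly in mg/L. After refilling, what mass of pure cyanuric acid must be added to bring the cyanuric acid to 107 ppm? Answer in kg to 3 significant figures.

After draining 58% and refilling: 115 × 0.42 + 3 × 0.58 = 50.04 ppm.
Deficit to target: 107 − 50.04 = 56.96 mg/L.
Mass: 56.96 mg/L × 357,000 L = 20,330 g cyanuric acid.

20.3 kg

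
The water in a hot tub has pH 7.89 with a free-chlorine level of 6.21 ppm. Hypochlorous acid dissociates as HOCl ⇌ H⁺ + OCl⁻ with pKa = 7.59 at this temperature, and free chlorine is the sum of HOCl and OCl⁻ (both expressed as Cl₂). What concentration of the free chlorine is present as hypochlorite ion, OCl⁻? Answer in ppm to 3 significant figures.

[OCl⁻]/[HOCl] = 10^(pH − pKa) = 10^(7.89 − 7.59) = 10^0.30 = 1.995.
Fraction as HOCl = 1 / (1 + 1.995) = 0.3339.
OCl⁻ = (1 − 0.3339) × 6.21 ppm = 4.137 ppm.

4.14 ppm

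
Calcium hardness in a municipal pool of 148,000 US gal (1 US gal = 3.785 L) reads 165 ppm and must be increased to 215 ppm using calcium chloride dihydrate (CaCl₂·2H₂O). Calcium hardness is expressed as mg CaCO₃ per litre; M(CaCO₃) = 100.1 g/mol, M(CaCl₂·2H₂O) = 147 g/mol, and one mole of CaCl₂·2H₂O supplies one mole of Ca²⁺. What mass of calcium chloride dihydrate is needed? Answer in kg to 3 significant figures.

41.1 kg

Volume: 148,000 US gal × 3.785 L/gal = 560,180 L.
Hardness to add: (215 − 165) = 50 mg/L as CaCO₃ × 560,180 L = 28,010 g as CaCO₃.
Moles of Ca²⁺ (1 mol Ca²⁺ ≡ 1 mol CaCO₃): 28,010 / 100.1 g/mol = 279.8 mol.
Mass of CaCl₂·2H₂O: 279.8 × 147 = 41,130 g.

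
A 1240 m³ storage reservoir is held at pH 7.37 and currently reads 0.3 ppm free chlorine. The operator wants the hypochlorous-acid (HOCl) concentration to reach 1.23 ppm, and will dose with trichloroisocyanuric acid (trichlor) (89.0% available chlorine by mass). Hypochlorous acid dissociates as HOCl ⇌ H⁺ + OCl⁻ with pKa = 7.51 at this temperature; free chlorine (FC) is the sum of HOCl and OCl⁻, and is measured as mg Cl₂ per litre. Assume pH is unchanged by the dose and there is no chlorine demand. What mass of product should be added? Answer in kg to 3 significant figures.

2.54 kg

Volume: 1240 m³ = 1,240,000 L.
[OCl⁻]/[HOCl] = 10^(pH − pKa) = 10^(7.37 − 7.51) = 0.7244; fraction as HOCl = 1/(1 + 0.7244) = 0.5799.
Free chlorine required for 1.23 ppm HOCl: 1.23 / 0.5799 = 2.121 ppm.
FC to add: 2.121 − 0.3 = 1.821 mg/L as Cl₂.
Cl₂ equivalent: 1.821 mg/L × 1,240,000 L = 2258 g.
Product at 89.0% available Cl: 2258 / 0.89 = 2537 g.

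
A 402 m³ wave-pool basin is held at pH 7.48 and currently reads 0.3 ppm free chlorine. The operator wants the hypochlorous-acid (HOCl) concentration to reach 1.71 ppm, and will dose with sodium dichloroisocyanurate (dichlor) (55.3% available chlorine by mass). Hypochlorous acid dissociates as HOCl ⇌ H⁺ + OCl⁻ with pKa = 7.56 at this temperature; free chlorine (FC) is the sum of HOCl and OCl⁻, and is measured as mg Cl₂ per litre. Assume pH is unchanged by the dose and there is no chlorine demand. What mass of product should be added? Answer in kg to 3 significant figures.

2.06 kg

Volume: 402 m³ = 402,000 L.
[OCl⁻]/[HOCl] = 10^(pH − pKa) = 10^(7.48 − 7.56) = 0.8318; fraction as HOCl = 1/(1 + 0.8318) = 0.5459.
Free chlorine required for 1.71 ppm HOCl: 1.71 / 0.5459 = 3.132 ppm.
FC to add: 3.132 − 0.3 = 2.832 mg/L as Cl₂.
Cl₂ equivalent: 2.832 mg/L × 402,000 L = 1139 g.
Product at 55.3% available Cl: 1139 / 0.553 = 2059 g.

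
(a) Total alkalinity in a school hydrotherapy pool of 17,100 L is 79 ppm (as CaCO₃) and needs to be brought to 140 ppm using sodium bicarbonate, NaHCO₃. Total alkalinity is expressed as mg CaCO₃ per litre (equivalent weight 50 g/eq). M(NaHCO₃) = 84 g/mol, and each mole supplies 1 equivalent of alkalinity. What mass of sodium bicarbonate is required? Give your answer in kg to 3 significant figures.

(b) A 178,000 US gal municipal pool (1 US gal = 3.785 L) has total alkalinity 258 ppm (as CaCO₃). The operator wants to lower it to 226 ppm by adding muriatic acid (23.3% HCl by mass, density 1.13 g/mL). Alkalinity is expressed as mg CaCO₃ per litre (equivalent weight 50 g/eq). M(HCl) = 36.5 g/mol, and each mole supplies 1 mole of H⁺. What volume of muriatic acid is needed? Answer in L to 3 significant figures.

(a) Alkalinity to add: (140 − 79) = 61 mg/L as CaCO₃ × 17,100 L = 1043 g as CaCO₃.
(a) Equivalents: 1043 g ÷ 50 g/eq = 20.86 eq.
(a) NaHCO₃ supplies 1 eq per mole → 20.86 mol.
(a) Mass: 20.86 mol × 84 g/mol = 1752 g.

(b) Volume: 178,000 US gal × 3.785 L/gal = 673,730 L.
(b) Alkalinity to neutralize: (258 − 226) = 32 mg/L as CaCO₃ × 673,730 L = 21,560 g as CaCO₃.
(b) Equivalents of H⁺ required: 21,560 ÷ 50 g/eq = 431.2 eq = 431.2 mol HCl.
(b) Mass of HCl: 431.2 × 36.5 = 15,740 g.
(b) Mass of 23.3% solution: 15,740 / 0.233 = 67,550 g.
(b) Volume: 67,550 g ÷ 1.13 g/mL = 59,780 mL.

(a) 1.75 kg; (b) 59.8 L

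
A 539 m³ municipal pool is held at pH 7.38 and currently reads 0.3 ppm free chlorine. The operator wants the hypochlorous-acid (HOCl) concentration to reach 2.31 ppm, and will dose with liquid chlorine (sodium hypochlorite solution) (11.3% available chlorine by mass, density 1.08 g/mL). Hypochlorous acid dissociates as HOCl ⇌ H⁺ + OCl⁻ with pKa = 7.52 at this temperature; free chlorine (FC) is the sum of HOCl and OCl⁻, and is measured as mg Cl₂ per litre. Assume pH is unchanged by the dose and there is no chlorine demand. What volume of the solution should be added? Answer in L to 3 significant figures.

16.3 L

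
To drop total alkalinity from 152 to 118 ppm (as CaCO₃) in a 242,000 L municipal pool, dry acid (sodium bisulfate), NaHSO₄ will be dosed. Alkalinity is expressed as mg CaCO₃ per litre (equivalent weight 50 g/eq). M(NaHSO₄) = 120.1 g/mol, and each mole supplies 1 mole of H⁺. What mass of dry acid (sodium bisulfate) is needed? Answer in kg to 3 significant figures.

19.8 kg

Alkalinity to neutralize: (152 − 118) = 34 mg/L as CaCO₃ × 242,000 L = 8228 g as CaCO₃.
Equivalents of H⁺ required: 8228 ÷ 50 g/eq = 164.6 eq = 164.6 mol NaHSO₄.
Mass of NaHSO₄: 164.6 × 120.1 = 19,760 g.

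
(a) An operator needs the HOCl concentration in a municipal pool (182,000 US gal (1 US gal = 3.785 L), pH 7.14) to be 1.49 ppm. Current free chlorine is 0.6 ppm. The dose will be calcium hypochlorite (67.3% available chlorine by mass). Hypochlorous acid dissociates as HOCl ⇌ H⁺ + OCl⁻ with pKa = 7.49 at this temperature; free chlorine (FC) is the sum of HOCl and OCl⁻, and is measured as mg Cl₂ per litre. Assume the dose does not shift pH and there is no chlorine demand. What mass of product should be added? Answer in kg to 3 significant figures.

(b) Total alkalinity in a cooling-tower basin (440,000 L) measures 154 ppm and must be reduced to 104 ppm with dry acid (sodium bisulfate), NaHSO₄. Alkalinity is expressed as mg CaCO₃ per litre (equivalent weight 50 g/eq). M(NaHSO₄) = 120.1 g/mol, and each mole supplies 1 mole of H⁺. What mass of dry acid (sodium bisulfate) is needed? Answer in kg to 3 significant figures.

(a) Volume: 182,000 US gal × 3.785 L/gal = 688,870 L.
(a) [OCl⁻]/[HOCl] = 10^(pH − pKa) = 10^(7.14 − 7.49) = 0.4467; fraction as HOCl = 1/(1 + 0.4467) = 0.6912.
(a) Free chlorine required for 1.49 ppm HOCl: 1.49 / 0.6912 = 2.156 ppm.
(a) FC to add: 2.156 − 0.6 = 1.556 mg/L as Cl₂.
(a) Cl₂ equivalent: 1.556 mg/L × 688,870 L = 1072 g.
(a) Product at 67.3% available Cl: 1072 / 0.673 = 1592 g.

(b) Alkalinity to neutralize: (154 − 104) = 50 mg/L as CaCO₃ × 440,000 L = 22,000 g as CaCO₃.
(b) Equivalents of H⁺ required: 22,000 ÷ 50 g/eq = 440 eq = 440 mol NaHSO₄.
(b) Mass of NaHSO₄: 440 × 120.1 = 52,840 g.

(a) 1.59 kg; (b) 52.8 kg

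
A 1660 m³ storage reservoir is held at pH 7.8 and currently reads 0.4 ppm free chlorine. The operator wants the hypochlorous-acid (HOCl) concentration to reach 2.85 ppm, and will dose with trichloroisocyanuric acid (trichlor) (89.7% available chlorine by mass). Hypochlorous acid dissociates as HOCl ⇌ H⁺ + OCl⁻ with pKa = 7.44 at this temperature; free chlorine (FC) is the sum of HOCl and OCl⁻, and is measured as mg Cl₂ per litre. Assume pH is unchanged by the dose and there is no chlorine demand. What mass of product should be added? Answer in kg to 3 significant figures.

Volume: 1660 m³ = 1,660,000 L.
[OCl⁻]/[HOCl] = 10^(pH − pKa) = 10^(7.8 − 7.44) = 2.291; fraction as HOCl = 1/(1 + 2.291) = 0.3039.
Free chlorine required for 2.85 ppm HOCl: 2.85 / 0.3039 = 9.379 ppm.
FC to add: 9.379 − 0.4 = 8.979 mg/L as Cl₂.
Cl₂ equivalent: 8.979 mg/L × 1,660,000 L = 14,910 g.
Product at 89.7% available Cl: 14,910 / 0.897 = 16,620 g.

16.6 kg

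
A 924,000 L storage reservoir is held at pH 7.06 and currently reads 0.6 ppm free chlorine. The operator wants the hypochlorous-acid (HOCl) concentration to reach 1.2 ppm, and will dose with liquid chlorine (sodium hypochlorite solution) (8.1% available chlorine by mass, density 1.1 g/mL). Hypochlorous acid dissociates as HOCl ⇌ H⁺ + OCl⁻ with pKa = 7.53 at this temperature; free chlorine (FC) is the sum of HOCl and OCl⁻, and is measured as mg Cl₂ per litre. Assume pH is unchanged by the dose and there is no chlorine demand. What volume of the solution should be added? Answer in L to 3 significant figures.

10.4 L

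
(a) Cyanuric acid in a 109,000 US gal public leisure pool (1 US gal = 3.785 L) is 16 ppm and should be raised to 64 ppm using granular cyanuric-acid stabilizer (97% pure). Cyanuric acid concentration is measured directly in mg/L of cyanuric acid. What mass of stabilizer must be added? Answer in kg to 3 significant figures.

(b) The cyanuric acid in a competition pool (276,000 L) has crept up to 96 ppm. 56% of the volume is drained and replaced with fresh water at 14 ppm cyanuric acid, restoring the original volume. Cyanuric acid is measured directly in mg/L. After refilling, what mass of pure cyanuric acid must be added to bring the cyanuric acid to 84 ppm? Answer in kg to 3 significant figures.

(a) Volume: 109,000 US gal × 3.785 L/gal = 412,565 L.
(a) CYA to add: (64 − 16) = 48 mg/L × 412,565 L = 19,800 g cyanuric acid.
(a) At 97% purity: 19,800 / 0.97 = 20,420 g product.

(b) After draining 56% and refilling: 96 × 0.44 + 14 × 0.56 = 50.08 ppm.
(b) Deficit to target: 84 − 50.08 = 33.92 mg/L.
(b) Mass: 33.92 mg/L × 276,000 L = 9362 g cyanuric acid.

(a) 20.4 kg; (b) 9.36 kg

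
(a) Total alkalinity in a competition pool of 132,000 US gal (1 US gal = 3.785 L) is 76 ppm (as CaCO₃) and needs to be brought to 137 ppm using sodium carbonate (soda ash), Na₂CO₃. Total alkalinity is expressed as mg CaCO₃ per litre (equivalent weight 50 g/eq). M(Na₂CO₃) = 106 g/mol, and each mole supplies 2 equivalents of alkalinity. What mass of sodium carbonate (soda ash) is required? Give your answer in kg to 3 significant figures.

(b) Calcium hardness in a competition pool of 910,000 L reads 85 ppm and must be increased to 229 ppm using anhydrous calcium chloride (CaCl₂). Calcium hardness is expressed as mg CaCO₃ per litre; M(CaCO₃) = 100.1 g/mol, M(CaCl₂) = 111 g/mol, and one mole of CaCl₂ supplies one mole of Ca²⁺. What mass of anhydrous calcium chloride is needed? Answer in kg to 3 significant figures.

(a) Volume: 132,000 US gal × 3.785 L/gal = 499,620 L.
(a) Alkalinity to add: (137 − 76) = 61 mg/L as CaCO₃ × 499,620 L = 30,480 g as CaCO₃.
(a) Equivalents: 30,480 g ÷ 50 g/eq = 609.5 eq.
(a) Each mole of Na₂CO₃ supplies 2 eq, so 609.5 / 2 = 304.8 mol.
(a) Mass: 304.8 mol × 106 g/mol = 32,310 g.

(b) Hardness to add: (229 − 85) = 144 mg/L as CaCO₃ × 910,000 L = 131,000 g as CaCO₃.
(b) Moles of Ca²⁺ (1 mol Ca²⁺ ≡ 1 mol CaCO₃): 131,000 / 100.1 g/mol = 1309 mol.
(b) Mass of CaCl₂: 1309 × 111 = 145,300 g.

(a) 32.3 kg; (b) 145 kg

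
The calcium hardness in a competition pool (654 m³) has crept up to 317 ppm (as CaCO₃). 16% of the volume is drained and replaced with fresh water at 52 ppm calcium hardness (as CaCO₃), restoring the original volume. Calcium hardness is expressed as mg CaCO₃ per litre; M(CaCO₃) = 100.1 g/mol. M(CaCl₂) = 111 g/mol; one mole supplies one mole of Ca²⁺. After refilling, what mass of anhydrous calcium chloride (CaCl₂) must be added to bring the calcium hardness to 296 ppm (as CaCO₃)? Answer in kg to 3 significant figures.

15.5 kg

Volume: 654 m³ = 654,000 L.
After draining 16% and refilling: 317 × 0.84 + 52 × 0.16 = 274.6 ppm.
Deficit to target: 296 − 274.6 = 21.4 mg/L.
As CaCO₃: 21.4 mg/L × 654,000 L = 14,000 g; ÷ 100.1 = 139.8 mol Ca²⁺.
Mass: 139.8 × 111 = 15,520 g.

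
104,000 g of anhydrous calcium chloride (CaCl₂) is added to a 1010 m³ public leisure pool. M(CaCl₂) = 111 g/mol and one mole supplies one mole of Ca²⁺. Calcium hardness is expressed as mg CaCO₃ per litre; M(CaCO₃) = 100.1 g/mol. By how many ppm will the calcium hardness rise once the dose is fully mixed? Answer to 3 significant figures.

92.9 ppm

Volume: 1010 m³ = 1,010,000 L.
Moles of Ca²⁺: 104,000 g ÷ 111 g/mol = 936.9 mol.
As CaCO₃: 936.9 mol × 100.1 g/mol = 93,790 g.
Rise: 93,790 g / 1,010,000 L × 1000 = 92.86 mg/L.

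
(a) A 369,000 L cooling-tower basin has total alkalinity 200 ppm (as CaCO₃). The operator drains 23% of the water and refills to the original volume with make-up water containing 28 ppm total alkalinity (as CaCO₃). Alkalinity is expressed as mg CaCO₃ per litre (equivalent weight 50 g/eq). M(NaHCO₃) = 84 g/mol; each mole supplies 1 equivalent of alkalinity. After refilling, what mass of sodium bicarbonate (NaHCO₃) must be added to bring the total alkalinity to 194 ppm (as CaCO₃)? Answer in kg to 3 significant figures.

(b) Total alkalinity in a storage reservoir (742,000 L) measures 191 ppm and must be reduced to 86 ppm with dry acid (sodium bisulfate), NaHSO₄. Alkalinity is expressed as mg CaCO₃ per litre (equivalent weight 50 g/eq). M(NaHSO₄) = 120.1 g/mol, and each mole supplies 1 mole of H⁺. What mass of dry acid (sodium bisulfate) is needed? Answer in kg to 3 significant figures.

(a) 20.8 kg; (b) 187 kg

(a) After draining 23% and refilling: 200 × 0.77 + 28 × 0.23 = 160.44 ppm.
(a) Deficit to target: 194 − 160.44 = 33.56 mg/L.
(a) As CaCO₃: 33.56 mg/L × 369,000 L = 12,380 g; ÷ 50 g/eq ÷ 1 = 247.7 mol NaHCO₃.
(a) Mass: 247.7 × 84 = 20,800 g.

(b) Alkalinity to neutralize: (191 − 86) = 105 mg/L as CaCO₃ × 742,000 L = 77,910 g as CaCO₃.
(b) Equivalents of H⁺ required: 77,910 ÷ 50 g/eq = 1558 eq = 1558 mol NaHSO₄.
(b) Mass of NaHSO₄: 1558 × 120.1 = 187,100 g.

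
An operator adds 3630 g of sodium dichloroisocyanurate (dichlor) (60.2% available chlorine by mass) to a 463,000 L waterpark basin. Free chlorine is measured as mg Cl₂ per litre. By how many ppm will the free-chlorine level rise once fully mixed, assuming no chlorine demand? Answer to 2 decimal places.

4.72 ppm

Available chlorine delivered: 3630 g × 0.602 = 2185 g as Cl₂.
Concentration rise: 2185 g / 463,000 L = 4.72 mg/L = 4.72 ppm.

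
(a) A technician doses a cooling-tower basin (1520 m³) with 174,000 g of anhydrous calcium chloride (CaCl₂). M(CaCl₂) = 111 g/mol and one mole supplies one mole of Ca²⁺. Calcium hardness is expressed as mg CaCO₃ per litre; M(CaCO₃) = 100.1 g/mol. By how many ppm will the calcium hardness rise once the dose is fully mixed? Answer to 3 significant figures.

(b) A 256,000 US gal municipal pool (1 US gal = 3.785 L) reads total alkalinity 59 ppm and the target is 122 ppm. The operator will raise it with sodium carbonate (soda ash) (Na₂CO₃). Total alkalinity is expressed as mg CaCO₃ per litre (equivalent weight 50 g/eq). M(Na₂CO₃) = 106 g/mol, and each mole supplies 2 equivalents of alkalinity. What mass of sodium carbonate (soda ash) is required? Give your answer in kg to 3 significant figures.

(a) 103 ppm; (b) 64.7 kg

(a) Volume: 1520 m³ = 1,520,000 L.
(a) Moles of Ca²⁺: 174,000 g ÷ 111 g/mol = 1568 mol.
(a) As CaCO₃: 1568 mol × 100.1 g/mol = 156,900 g.
(a) Rise: 156,900 g / 1,520,000 L × 1000 = 103.2 mg/L.

(b) Volume: 256,000 US gal × 3.785 L/gal = 968,960 L.
(b) Alkalinity to add: (122 − 59) = 63 mg/L as CaCO₃ × 968,960 L = 61,040 g as CaCO₃.
(b) Equivalents: 61,040 g ÷ 50 g/eq = 1221 eq.
(b) Each mole of Na₂CO₃ supplies 2 eq, so 1221 / 2 = 610.4 mol.
(b) Mass: 610.4 mol × 106 g/mol = 64,710 g.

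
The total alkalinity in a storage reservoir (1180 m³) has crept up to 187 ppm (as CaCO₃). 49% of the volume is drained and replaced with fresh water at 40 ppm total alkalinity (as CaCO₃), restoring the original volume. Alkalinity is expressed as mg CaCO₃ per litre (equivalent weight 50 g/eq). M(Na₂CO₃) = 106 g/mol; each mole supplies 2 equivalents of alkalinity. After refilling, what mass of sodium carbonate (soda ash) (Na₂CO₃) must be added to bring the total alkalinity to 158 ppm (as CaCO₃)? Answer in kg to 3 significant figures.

53.8 kg

Volume: 1180 m³ = 1,180,000 L.
After draining 49% and refilling: 187 × 0.51 + 40 × 0.49 = 114.97 ppm.
Deficit to target: 158 − 114.97 = 43.03 mg/L.
As CaCO₃: 43.03 mg/L × 1,180,000 L = 50,780 g; ÷ 50 g/eq ÷ 2 = 507.8 mol Na₂CO₃.
Mass: 507.8 × 106 = 53,820 g.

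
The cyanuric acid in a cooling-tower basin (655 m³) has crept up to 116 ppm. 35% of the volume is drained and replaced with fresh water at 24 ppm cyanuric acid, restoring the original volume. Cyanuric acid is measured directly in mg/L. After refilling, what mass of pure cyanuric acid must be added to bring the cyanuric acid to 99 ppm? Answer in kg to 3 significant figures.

Volume: 655 m³ = 655,000 L.
After draining 35% and refilling: 116 × 0.65 + 24 × 0.35 = 83.8 ppm.
Deficit to target: 99 − 83.8 = 15.2 mg/L.
Mass: 15.2 mg/L × 655,000 L = 9956 g cyanuric acid.

9.96 kg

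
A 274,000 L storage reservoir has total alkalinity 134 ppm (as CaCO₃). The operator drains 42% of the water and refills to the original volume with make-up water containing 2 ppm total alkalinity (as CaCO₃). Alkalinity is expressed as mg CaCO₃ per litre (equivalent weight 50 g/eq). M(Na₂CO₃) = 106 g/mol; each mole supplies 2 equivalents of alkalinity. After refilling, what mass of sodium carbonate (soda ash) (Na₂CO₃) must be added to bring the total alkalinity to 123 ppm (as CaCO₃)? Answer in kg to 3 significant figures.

After draining 42% and refilling: 134 × 0.58 + 2 × 0.42 = 78.56 ppm.
Deficit to target: 123 − 78.56 = 44.44 mg/L.
As CaCO₃: 44.44 mg/L × 274,000 L = 12,180 g; ÷ 50 g/eq ÷ 2 = 121.8 mol Na₂CO₃.
Mass: 121.8 × 106 = 12,910 g.

12.9 kg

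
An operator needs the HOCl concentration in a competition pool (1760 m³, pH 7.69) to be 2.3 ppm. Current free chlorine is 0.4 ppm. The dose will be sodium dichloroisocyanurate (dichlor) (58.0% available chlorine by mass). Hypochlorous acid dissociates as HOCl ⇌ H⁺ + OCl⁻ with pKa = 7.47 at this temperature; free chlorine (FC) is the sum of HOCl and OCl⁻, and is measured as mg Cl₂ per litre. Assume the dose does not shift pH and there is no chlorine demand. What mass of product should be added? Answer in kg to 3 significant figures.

Volume: 1760 m³ = 1,760,000 L.
[OCl⁻]/[HOCl] = 10^(pH − pKa) = 10^(7.69 − 7.47) = 1.66; fraction as HOCl = 1/(1 + 1.66) = 0.376.
Free chlorine required for 2.3 ppm HOCl: 2.3 / 0.376 = 6.117 ppm.
FC to add: 6.117 − 0.4 = 5.717 mg/L as Cl₂.
Cl₂ equivalent: 5.717 mg/L × 1,760,000 L = 10,060 g.
Product at 58.0% available Cl: 10,060 / 0.58 = 17,350 g.

17.3 kg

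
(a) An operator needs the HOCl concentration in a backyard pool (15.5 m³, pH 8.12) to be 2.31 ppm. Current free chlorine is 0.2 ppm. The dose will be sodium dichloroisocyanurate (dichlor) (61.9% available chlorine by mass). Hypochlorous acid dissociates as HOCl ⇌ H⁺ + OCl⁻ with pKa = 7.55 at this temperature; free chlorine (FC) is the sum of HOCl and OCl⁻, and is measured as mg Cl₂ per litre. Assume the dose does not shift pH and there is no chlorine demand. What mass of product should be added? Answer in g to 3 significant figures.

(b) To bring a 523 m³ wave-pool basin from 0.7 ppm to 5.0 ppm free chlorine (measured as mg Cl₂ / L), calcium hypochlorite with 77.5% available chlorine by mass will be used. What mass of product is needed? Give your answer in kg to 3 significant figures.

(a) 268 g; (b) 2.90 kg

(a) Volume: 15.5 m³ = 15,500 L.
(a) [OCl⁻]/[HOCl] = 10^(pH − pKa) = 10^(8.12 − 7.55) = 3.715; fraction as HOCl = 1/(1 + 3.715) = 0.2121.
(a) Free chlorine required for 2.31 ppm HOCl: 2.31 / 0.2121 = 10.89 ppm.
(a) FC to add: 10.89 − 0.2 = 10.69 mg/L as Cl₂.
(a) Cl₂ equivalent: 10.69 mg/L × 15,500 L = 165.7 g.
(a) Product at 61.9% available Cl: 165.7 / 0.619 = 267.7 g.

(b) Volume: 523 m³ = 523,000 L.
(b) Chlorine deficit: 5.0 − 0.7 = 4.3 ppm = 4.3 mg/L as Cl₂.
(b) Cl₂ equivalent needed: 4.3 mg/L × 523,000 L = 2,249,000 mg = 2249 g.
(b) Product at 77.5% available chlorine: 2249 / 0.775 = 2902 g.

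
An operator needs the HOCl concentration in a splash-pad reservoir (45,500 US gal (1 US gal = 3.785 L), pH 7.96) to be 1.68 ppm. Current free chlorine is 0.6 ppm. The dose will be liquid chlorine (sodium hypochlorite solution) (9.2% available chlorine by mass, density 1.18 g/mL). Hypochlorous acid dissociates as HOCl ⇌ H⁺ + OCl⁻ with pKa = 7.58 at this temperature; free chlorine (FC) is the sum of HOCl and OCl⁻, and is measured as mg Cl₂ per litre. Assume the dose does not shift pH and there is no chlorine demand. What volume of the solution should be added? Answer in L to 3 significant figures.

8.11 L

Volume: 45,500 US gal × 3.785 L/gal = 172,218 L.
[OCl⁻]/[HOCl] = 10^(pH − pKa) = 10^(7.96 − 7.58) = 2.399; fraction as HOCl = 1/(1 + 2.399) = 0.2942.
Free chlorine required for 1.68 ppm HOCl: 1.68 / 0.2942 = 5.71 ppm.
FC to add: 5.71 − 0.6 = 5.11 mg/L as Cl₂.
Cl₂ equivalent: 5.11 mg/L × 172,218 L = 880 g.
Product at 9.2% available Cl: 880 / 0.092 = 9566 g.
Volume: 9566 g ÷ 1.18 g/mL = 8106 mL.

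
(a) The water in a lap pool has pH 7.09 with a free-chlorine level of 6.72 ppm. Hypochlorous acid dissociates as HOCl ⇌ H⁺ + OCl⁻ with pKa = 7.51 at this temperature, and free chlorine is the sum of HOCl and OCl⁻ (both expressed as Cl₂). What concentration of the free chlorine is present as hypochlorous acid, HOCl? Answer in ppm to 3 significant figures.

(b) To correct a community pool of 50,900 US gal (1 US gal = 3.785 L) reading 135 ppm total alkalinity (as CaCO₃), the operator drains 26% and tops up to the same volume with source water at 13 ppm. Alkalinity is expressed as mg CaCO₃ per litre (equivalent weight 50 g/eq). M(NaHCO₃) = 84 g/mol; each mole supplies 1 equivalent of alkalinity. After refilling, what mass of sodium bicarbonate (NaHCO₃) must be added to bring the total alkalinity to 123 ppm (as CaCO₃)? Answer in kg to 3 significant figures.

(a) [OCl⁻]/[HOCl] = 10^(pH − pKa) = 10^(7.09 − 7.51) = 10^-0.42 = 0.3802.
(a) Fraction as HOCl = 1 / (1 + 0.3802) = 0.7245.
(a) HOCl = 0.7245 × 6.72 ppm = 4.869 ppm.

(b) Volume: 50,900 US gal × 3.785 L/gal = 192,656 L.
(b) After draining 26% and refilling: 135 × 0.74 + 13 × 0.26 = 103.28 ppm.
(b) Deficit to target: 123 − 103.28 = 19.72 mg/L.
(b) As CaCO₃: 19.72 mg/L × 192,656 L = 3799 g; ÷ 50 g/eq ÷ 1 = 75.98 mol NaHCO₃.
(b) Mass: 75.98 × 84 = 6383 g.

(a) 4.87 ppm; (b) 6.38 kg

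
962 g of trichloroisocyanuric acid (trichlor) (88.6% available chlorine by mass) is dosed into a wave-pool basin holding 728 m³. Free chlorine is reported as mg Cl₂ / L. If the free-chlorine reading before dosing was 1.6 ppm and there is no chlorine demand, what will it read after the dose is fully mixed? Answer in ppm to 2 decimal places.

Volume: 728 m³ = 728,000 L.
Available chlorine delivered: 962 g × 0.886 = 852.3 g as Cl₂.
Concentration rise: 852.3 g / 728,000 L = 1.171 mg/L = 1.17 ppm.
Final FC: 1.6 + 1.17 = 2.77 ppm.

2.77 ppm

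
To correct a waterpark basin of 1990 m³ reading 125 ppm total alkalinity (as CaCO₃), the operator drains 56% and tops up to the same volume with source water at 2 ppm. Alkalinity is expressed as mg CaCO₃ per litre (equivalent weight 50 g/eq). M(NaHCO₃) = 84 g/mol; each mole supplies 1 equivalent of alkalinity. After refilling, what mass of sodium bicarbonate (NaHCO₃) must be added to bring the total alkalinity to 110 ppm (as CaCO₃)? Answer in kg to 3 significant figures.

180 kg

Volume: 1990 m³ = 1,990,000 L.
After draining 56% and refilling: 125 × 0.44 + 2 × 0.56 = 56.12 ppm.
Deficit to target: 110 − 56.12 = 53.88 mg/L.
As CaCO₃: 53.88 mg/L × 1,990,000 L = 107,200 g; ÷ 50 g/eq ÷ 1 = 2144 mol NaHCO₃.
Mass: 2144 × 84 = 180,100 g.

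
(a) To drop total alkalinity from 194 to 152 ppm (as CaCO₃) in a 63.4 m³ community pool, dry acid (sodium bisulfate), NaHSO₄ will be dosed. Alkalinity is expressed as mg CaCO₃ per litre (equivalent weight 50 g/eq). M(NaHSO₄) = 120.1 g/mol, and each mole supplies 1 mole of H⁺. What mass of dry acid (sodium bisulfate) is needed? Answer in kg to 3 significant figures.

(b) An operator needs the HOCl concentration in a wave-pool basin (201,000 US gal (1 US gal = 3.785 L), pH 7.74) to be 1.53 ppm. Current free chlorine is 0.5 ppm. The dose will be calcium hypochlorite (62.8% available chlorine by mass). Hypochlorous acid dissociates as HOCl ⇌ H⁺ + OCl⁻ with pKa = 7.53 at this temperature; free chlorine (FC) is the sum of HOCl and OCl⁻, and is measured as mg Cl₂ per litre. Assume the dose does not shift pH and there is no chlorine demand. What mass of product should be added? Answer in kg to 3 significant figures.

(a) 6.40 kg; (b) 4.25 kg

(a) Volume: 63.4 m³ = 63,400 L.
(a) Alkalinity to neutralize: (194 − 152) = 42 mg/L as CaCO₃ × 63,400 L = 2663 g as CaCO₃.
(a) Equivalents of H⁺ required: 2663 ÷ 50 g/eq = 53.26 eq = 53.26 mol NaHSO₄.
(a) Mass of NaHSO₄: 53.26 × 120.1 = 6396 g.

(b) Volume: 201,000 US gal × 3.785 L/gal = 760,785 L.
(b) [OCl⁻]/[HOCl] = 10^(pH − pKa) = 10^(7.74 − 7.53) = 1.622; fraction as HOCl = 1/(1 + 1.622) = 0.3814.
(b) Free chlorine required for 1.53 ppm HOCl: 1.53 / 0.3814 = 4.011 ppm.
(b) FC to add: 4.011 − 0.5 = 3.511 mg/L as Cl₂.
(b) Cl₂ equivalent: 3.511 mg/L × 760,785 L = 2671 g.
(b) Product at 62.8% available Cl: 2671 / 0.628 = 4254 g.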